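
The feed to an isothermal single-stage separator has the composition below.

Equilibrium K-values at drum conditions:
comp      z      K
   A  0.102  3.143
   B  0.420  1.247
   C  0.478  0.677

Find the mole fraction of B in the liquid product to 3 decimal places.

Material balance + equilibrium reduce to Σ zᵢ(Kᵢ−1)/(1+ψ(Kᵢ−1)) = 0.
Feasibility: ΣzᵢKᵢ = 1.168, Σzᵢ/Kᵢ = 1.075 — both > 1, two phases present.
Newton–Raphson from ψ = 0.42:
  ψ = 0.420: g = 0.0304, g' = -0.218 → ψ = 0.560
  ψ = 0.560: g = 0.0020, g' = -0.191 → ψ = 0.570
  ψ = 0.570: g = 0.0000, g' = -0.189 → ψ = 0.571
Converged at ψ = 0.571.
Compositions from xᵢ = zᵢ/(1+ψ(Kᵢ−1)), yᵢ = Kᵢxᵢ:
  A: x = 0.046, y = 0.144
  B: x = 0.368, y = 0.459
  C: x = 0.586, y = 0.397

x_B = 0.368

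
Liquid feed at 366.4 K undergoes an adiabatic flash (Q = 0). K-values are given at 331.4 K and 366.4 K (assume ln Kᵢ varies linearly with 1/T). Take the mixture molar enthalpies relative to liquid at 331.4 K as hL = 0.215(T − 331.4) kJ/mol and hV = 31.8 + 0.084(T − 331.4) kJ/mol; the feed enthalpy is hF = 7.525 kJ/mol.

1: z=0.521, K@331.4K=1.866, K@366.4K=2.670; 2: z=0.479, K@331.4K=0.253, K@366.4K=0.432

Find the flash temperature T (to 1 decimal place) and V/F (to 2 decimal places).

T = 335.5 K, V/F = 0.21

Adiabatic flash: solve Rachford–Rice at each trial T, then check hF = ψ·hV(T) + (1−ψ)·hL(T).
  T = 331.4 K: K = (1.866, 0.253), RR gives ψ = 0.144, H_out = 4.590 kJ/mol
  T = 366.4 K: K = (2.670, 0.432), RR gives ψ = 0.630, H_out = 24.682 kJ/mol
  T = 348.9 K: K = (2.252, 0.335), RR gives ψ = 0.401, H_out = 15.596 kJ/mol
  T = 340.1 K: K = (2.054, 0.292), RR gives ψ = 0.281, H_out = 10.497 kJ/mol
  T = 335.8 K: K = (1.960, 0.272), RR gives ψ = 0.217, H_out = 7.720 kJ/mol
  T = 333.6 K: K = (1.913, 0.263), RR gives ψ = 0.182, H_out = 6.197 kJ/mol
Linear interpolation between T = 333.6 (H_out = 6.197) and T = 335.8 (H_out = 7.720) on hF = 7.525 gives T ≈ 335.5 K, at which ψ = 0.21.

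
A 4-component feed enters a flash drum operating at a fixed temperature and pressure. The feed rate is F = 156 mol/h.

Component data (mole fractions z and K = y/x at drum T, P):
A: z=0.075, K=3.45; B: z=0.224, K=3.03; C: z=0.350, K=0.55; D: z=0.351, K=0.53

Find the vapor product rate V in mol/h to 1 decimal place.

V = 50.0 mol/h

Newton iteration, V/F⁰ = 0.42:
  V/F = 0.420: g = -0.0637, g' = -0.606 → V/F = 0.315
  V/F = 0.315: g = 0.0040, g' = -0.690 → V/F = 0.321
Converged at V/F = 0.321.
Then V = V/F·F = 0.3207·156 = 50.0 mol/h and L = F − V = 106.0 mol/h.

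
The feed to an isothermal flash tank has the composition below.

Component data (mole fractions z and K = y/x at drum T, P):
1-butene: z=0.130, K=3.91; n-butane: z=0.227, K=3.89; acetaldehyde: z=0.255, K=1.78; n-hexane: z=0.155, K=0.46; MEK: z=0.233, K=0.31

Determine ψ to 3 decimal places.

Material balance + equilibrium reduce to Σ zᵢ(Kᵢ−1)/(1+ψ(Kᵢ−1)) = 0.
Feasibility: ΣzᵢKᵢ = 1.989, Σzᵢ/Kᵢ = 1.323 — both > 1, two phases present.
Newton–Raphson from ψ = 0.33:
  ψ = 0.330: g = 0.3769, g' = -1.134 → ψ = 0.662
  ψ = 0.662: g = 0.0591, g' = -0.905 → ψ = 0.728
  ψ = 0.728: g = -0.0011, g' = -0.943 → ψ = 0.726
Converged at ψ = 0.726.

ψ = 0.726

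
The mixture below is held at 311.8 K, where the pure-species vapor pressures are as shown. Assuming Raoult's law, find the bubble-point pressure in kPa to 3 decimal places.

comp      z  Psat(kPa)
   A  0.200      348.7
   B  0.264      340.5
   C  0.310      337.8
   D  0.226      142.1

At the bubble point ψ → 0, so ΣzᵢKᵢ = 1 with Kᵢ = Pᵢˢᵃᵗ/P ⇒ P = ΣzᵢPᵢˢᵃᵗ.
P = 0.200·348.7 + 0.264·340.5 + 0.310·337.8 + 0.226·142.1 = 296.465 kPa

Pbub = 296.465 kPa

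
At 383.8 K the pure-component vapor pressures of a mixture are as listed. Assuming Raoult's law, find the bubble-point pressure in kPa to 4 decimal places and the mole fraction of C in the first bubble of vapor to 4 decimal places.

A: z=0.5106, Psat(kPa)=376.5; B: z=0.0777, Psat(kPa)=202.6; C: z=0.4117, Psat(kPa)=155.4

Pbub = 271.9611 kPa, y_C = 0.2352

At the bubble point ψ → 0, so ΣzᵢKᵢ = 1 with Kᵢ = Pᵢˢᵃᵗ/P ⇒ P = ΣzᵢPᵢˢᵃᵗ.
P = 0.5106·376.5 + 0.0777·202.6 + 0.4117·155.4 = 271.9611 kPa
yᵢ = zᵢPᵢˢᵃᵗ/P ⇒ y_C = 0.4117·155.4/271.9611 = 0.2352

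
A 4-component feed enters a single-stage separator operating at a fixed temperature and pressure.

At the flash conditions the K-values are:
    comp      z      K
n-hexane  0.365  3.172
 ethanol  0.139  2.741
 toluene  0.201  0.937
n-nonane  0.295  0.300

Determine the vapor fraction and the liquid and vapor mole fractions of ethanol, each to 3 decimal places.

ψ = 0.706, x_ethanol = 0.062, y_ethanol = 0.171

Let ψ = V/F and solve Σ zᵢ(Kᵢ−1)/(1+ψ(Kᵢ−1)) = 0.
g(0) = ΣzᵢKᵢ − 1 = 0.816 and g(1) = 1 − Σzᵢ/Kᵢ = -0.364, so a root lies in (0, 1).
Iterate (Newton) starting at ψ = 0.56:
  ψ = 0.560: g = 0.1275, g' = -0.850 → ψ = 0.710
  ψ = 0.710: g = -0.0036, g' = -0.923 → ψ = 0.706
Converged at ψ = 0.706.
Compositions from xᵢ = zᵢ/(1+ψ(Kᵢ−1)), yᵢ = Kᵢxᵢ:
  n-hexane: x = 0.144, y = 0.457
  ethanol: x = 0.062, y = 0.171
  toluene: x = 0.210, y = 0.197
  n-nonane: x = 0.583, y = 0.175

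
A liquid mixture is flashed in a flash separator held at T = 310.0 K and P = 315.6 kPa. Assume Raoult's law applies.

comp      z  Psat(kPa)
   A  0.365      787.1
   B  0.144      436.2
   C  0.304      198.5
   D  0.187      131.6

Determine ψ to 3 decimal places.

Raoult's law: Kᵢ = Pᵢˢᵃᵗ/P = Pᵢˢᵃᵗ/315.6.
  K_A = 787.1/315.6 = 2.49398, K_B = 436.2/315.6 = 1.38213, K_C = 198.5/315.6 = 0.62896, K_D = 131.6/315.6 = 0.41698
Rachford–Rice: g(ψ) = Σ zᵢ(Kᵢ−1)/(1+ψ(Kᵢ−1)) = 0.
Check two-phase: ΣzᵢKᵢ = 1.379 > 1 and Σzᵢ/Kᵢ = 1.182 > 1, so g(0) = 0.379 > 0 and g(1) = -0.182 < 0.
Newton–Raphson from ψ = 0.48:
  ψ = 0.480: g = 0.0754, g' = -0.476 → ψ = 0.639
  ψ = 0.639: g = 0.0018, g' = -0.460 → ψ = 0.642
Converged at ψ = 0.642.

ψ = 0.642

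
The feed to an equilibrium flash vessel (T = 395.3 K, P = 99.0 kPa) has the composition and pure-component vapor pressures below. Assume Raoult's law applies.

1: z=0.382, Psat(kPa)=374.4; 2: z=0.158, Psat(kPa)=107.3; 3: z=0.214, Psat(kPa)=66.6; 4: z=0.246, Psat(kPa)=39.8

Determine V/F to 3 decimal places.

V/F = 0.746

Raoult's law: Kᵢ = Pᵢˢᵃᵗ/P = Pᵢˢᵃᵗ/99.0.
  K_1 = 374.4/99.0 = 3.78182, K_2 = 107.3/99.0 = 1.08384, K_3 = 66.6/99.0 = 0.67273, K_4 = 39.8/99.0 = 0.40202
Newton–Raphson from V/F = 0.5:
  V/F = 0.500: g = 0.1636, g' = -0.730 → V/F = 0.724
  V/F = 0.724: g = 0.0138, g' = -0.639 → V/F = 0.746
Converged at V/F = 0.746.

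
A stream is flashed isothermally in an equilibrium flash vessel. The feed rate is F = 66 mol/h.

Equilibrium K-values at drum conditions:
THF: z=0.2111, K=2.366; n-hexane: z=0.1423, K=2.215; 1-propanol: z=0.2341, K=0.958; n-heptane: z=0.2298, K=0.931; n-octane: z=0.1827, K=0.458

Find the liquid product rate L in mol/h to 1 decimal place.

L = 8.3 mol/h

Material balance + equilibrium reduce to Σ zᵢ(Kᵢ−1)/(1+V/F(Kᵢ−1)) = 0.
g(0) = ΣzᵢKᵢ − 1 = 0.3365 and g(1) = 1 − Σzᵢ/Kᵢ = -0.0436, so a root lies in (0, 1).
Iterate (Newton) starting at V/F = 0.54:
  V/F = 0.5400: g = 0.10382, g' = -0.3159 → V/F = 0.8686
  V/F = 0.8686: g = 0.00181, g' = -0.3254 → V/F = 0.8742
Converged at V/F = 0.8742.
Then V = V/F·F = 0.8742·66 = 57.7 mol/h and L = F − V = 8.3 mol/h.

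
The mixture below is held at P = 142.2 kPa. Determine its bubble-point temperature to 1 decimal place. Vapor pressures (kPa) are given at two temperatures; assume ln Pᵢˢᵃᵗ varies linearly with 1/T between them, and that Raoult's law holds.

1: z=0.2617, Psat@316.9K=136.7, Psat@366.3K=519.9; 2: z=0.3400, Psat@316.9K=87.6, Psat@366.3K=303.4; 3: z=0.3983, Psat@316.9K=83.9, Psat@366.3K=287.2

Bubble-point temperature: ΣzᵢPᵢˢᵃᵗ(T) = P. Interpolate ln Pᵢˢᵃᵗ = aᵢ + bᵢ/T.
  T = 316.9 K: ΣzᵢPᵢˢᵃᵗ = 98.98 kPa
  T = 366.3 K: ΣzᵢPᵢˢᵃᵗ = 353.61 kPa
  T = 341.6 K: ΣzᵢPᵢˢᵃᵗ = 195.83 kPa
  T = 329.2 K: ΣzᵢPᵢˢᵃᵗ = 140.81 kPa
  T = 335.4 K: ΣzᵢPᵢˢᵃᵗ = 166.56 kPa
  T = 332.3 K: ΣzᵢPᵢˢᵃᵗ = 153.26 kPa
  T = 330.8 K: ΣzᵢPᵢˢᵃᵗ = 147.14 kPa
Interpolating between 329.2 K and 330.8 K gives T ≈ 329.6 K.

T = 329.6 K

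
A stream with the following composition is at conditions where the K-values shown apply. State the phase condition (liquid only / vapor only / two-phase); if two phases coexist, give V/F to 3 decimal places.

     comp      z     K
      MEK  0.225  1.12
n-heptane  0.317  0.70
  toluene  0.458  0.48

ΣzᵢKᵢ = 0.694; Σzᵢ/Kᵢ = 1.608.
Since ΣzᵢKᵢ < 1 the mixture is below its bubble point — single liquid phase.

liquid only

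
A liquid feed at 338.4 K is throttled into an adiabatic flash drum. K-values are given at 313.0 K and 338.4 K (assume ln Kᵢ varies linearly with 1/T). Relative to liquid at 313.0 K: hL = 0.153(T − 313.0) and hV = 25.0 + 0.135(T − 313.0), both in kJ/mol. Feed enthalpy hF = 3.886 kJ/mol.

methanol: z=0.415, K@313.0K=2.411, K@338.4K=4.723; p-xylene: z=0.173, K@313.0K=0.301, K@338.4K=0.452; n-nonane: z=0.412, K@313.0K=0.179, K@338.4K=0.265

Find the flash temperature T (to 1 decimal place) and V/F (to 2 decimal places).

Adiabatic flash: solve Rachford–Rice at each trial T, then check hF = ψ·hV(T) + (1−ψ)·hL(T).
  T = 313.0 K: K = (2.411, 0.301, 0.179), RR gives ψ = 0.114, H_out = 2.846 kJ/mol
  T = 338.4 K: K = (4.723, 0.452, 0.265), RR gives ψ = 0.449, H_out = 14.916 kJ/mol
  T = 325.7 K: K = (3.419, 0.372, 0.219), RR gives ψ = 0.321, H_out = 9.892 kJ/mol
  T = 319.4 K: K = (2.885, 0.336, 0.199), RR gives ψ = 0.234, H_out = 6.811 kJ/mol
  T = 316.2 K: K = (2.640, 0.318, 0.189), RR gives ψ = 0.180, H_out = 4.969 kJ/mol
  T = 314.6 K: K = (2.523, 0.309, 0.184), RR gives ψ = 0.148, H_out = 3.949 kJ/mol
Linear interpolation between T = 313.0 (H_out = 2.846) and T = 314.6 (H_out = 3.949) on hF = 3.886 gives T ≈ 314.5 K, at which ψ = 0.15.

T = 314.5 K, V/F = 0.15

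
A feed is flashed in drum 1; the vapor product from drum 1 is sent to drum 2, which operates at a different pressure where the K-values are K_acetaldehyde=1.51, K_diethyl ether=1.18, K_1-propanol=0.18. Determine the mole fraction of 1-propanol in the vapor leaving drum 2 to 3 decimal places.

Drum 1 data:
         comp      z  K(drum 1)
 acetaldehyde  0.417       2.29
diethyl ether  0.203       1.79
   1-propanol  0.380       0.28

Drum 1:
Rachford–Rice: g(ψ₁) = Σ zᵢ(Kᵢ−1)/(1+ψ₁(Kᵢ−1)) = 0.
g(0) = ΣzᵢKᵢ − 1 = 0.425 and g(1) = 1 − Σzᵢ/Kᵢ = -0.653, so a root lies in (0, 1).
Newton–Raphson from ψ₁ = 0.3:
  ψ₁ = 0.300: g = 0.1685, g' = -0.764 → ψ₁ = 0.521
  ψ₁ = 0.521: g = -0.0022, g' = -0.816 → ψ₁ = 0.518
Converged at ψ₁ = 0.518.
Drum-1 compositions:
  acetaldehyde: x = 0.250, y = 0.572
  diethyl ether: x = 0.144, y = 0.258
  1-propanol: x = 0.606, y = 0.170
Drum-2 feed = drum-1 vapor: z₂ = (0.5725, 0.2579, 0.1697).
Drum 2:
Material balance + equilibrium reduce to Σ zᵢ(Kᵢ−1)/(1+ψ₂(Kᵢ−1)) = 0.
Feasibility: ΣzᵢKᵢ = 1.199, Σzᵢ/Kᵢ = 1.540 — both > 1, two phases present.
Iterate (Newton) starting at ψ₂ = 0.5:
  ψ₂ = 0.500: g = 0.0394, g' = -0.429 → ψ₂ = 0.592
  ψ₂ = 0.592: g = -0.0041, g' = -0.525 → ψ₂ = 0.584
Converged at ψ₂ = 0.584.
  acetaldehyde: x = 0.441, y = 0.666
  diethyl ether: x = 0.233, y = 0.275
  1-propanol: x = 0.326, y = 0.059

y_1-propanol (drum 2) = 0.059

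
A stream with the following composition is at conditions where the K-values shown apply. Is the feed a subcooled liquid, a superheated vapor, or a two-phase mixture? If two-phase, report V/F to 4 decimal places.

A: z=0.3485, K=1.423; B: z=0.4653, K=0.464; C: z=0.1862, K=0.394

subcooled liquid

ΣzᵢKᵢ = 0.7852; Σzᵢ/Kᵢ = 1.7203.
Since ΣzᵢKᵢ < 1 the mixture is below its bubble point — single liquid phase.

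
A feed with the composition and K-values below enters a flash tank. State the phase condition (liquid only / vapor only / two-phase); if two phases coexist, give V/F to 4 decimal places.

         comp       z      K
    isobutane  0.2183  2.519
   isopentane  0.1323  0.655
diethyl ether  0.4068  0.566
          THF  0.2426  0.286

ΣzᵢKᵢ = 0.9362; Σzᵢ/Kᵢ = 1.8556.
Since ΣzᵢKᵢ < 1 the mixture is below its bubble point — single liquid phase.

liquid only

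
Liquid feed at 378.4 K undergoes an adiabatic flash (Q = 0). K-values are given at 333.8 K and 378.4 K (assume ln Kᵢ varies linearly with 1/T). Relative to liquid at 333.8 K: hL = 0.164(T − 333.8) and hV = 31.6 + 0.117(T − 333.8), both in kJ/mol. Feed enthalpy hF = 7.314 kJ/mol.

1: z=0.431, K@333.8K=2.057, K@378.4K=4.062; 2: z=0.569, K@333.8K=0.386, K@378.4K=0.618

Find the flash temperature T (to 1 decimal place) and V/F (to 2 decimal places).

T = 336.3 K, V/F = 0.22

Adiabatic flash: solve Rachford–Rice at each trial T, then check hF = ψ·hV(T) + (1−ψ)·hL(T).
  T = 333.8 K: K = (2.057, 0.386), RR gives ψ = 0.164, H_out = 5.171 kJ/mol
  T = 378.4 K: K = (4.062, 0.618), RR gives ψ = 0.942, H_out = 35.120 kJ/mol
  T = 356.1 K: K = (2.953, 0.496), RR gives ψ = 0.563, H_out = 20.865 kJ/mol
  T = 345.0 K: K = (2.481, 0.439), RR gives ψ = 0.385, H_out = 13.789 kJ/mol
  T = 339.4 K: K = (2.263, 0.412), RR gives ψ = 0.283, H_out = 9.777 kJ/mol
  T = 336.6 K: K = (2.158, 0.399), RR gives ψ = 0.226, H_out = 7.568 kJ/mol
  T = 335.2 K: K = (2.107, 0.392), RR gives ψ = 0.196, H_out = 6.396 kJ/mol
Linear interpolation between T = 335.2 (H_out = 6.396) and T = 336.6 (H_out = 7.568) on hF = 7.314 gives T ≈ 336.3 K, at which ψ = 0.22.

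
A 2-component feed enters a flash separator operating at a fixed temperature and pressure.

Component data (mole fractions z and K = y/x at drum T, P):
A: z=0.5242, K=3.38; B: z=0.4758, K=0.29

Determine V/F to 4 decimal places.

V/F = 0.5384

Rachford–Rice: g(V/F) = Σ zᵢ(Kᵢ−1)/(1+V/F(Kᵢ−1)) = 0.
g(0) = ΣzᵢKᵢ − 1 = 0.9098 and g(1) = 1 − Σzᵢ/Kᵢ = -0.7958, so a root lies in (0, 1).
Binary case is linear: z₁(K₁−1)(1+V/F(K₂−1)) + z₂(K₂−1)(1+V/F(K₁−1)) = 0
⇒ V/F = [z₁(K₁−1)+z₂(K₂−1)] / [−(K₁−1)(K₂−1)] = 0.90978/1.68980 = 0.5384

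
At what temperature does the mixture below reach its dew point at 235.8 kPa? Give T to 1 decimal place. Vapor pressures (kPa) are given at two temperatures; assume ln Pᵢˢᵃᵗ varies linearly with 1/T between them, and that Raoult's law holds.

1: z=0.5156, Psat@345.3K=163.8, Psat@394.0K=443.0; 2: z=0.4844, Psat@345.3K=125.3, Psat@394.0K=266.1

T = 372.3 K

Dew-point temperature: Σzᵢ·P/Pᵢˢᵃᵗ(T) = 1. Interpolate ln Pᵢˢᵃᵗ = aᵢ + bᵢ/T.
  T = 345.3 K: ΣzᵢP/Pᵢˢᵃᵗ = 1.6538
  T = 394.0 K: ΣzᵢP/Pᵢˢᵃᵗ = 0.7037
  T = 369.6 K: ΣzᵢP/Pᵢˢᵃᵗ = 1.0479
  T = 381.8 K: ΣzᵢP/Pᵢˢᵃᵗ = 0.8529
  T = 375.7 K: ΣzᵢP/Pᵢˢᵃᵗ = 0.9437
  T = 372.6 K: ΣzᵢP/Pᵢˢᵃᵗ = 0.9949
  T = 371.1 K: ΣzᵢP/Pᵢˢᵃᵗ = 1.0209
Interpolating between 371.1 K and 372.6 K gives T ≈ 372.3 K.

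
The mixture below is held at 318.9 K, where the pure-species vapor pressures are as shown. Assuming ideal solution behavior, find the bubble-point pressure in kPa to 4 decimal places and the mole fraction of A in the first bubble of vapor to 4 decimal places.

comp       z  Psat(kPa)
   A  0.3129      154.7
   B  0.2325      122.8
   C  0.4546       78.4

Pbub = 112.5973 kPa, y_A = 0.4299

At the bubble point ψ → 0, so ΣzᵢKᵢ = 1 with Kᵢ = Pᵢˢᵃᵗ/P ⇒ P = ΣzᵢPᵢˢᵃᵗ.
P = 0.3129·154.7 + 0.2325·122.8 + 0.4546·78.4 = 112.5973 kPa
yᵢ = zᵢPᵢˢᵃᵗ/P ⇒ y_A = 0.3129·154.7/112.5973 = 0.4299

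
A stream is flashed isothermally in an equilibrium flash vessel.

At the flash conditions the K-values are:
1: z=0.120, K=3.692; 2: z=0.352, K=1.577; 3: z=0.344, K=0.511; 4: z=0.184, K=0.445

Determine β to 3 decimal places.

β = 0.361

Rachford–Rice: g(β) = Σ zᵢ(Kᵢ−1)/(1+β(Kᵢ−1)) = 0.
Check two-phase: ΣzᵢKᵢ = 1.256 > 1 and Σzᵢ/Kᵢ = 1.342 > 1, so g(0) = 0.256 > 0 and g(1) = -0.342 < 0.
Newton iteration, β⁰ = 0.69:
  β = 0.690: g = -0.1611, g' = -0.503 → β = 0.370
  β = 0.370: g = -0.0045, g' = -0.510 → β = 0.361
Converged at β = 0.361.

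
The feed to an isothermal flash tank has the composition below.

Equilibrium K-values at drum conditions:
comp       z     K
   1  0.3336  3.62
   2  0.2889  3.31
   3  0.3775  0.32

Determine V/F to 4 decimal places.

Material balance + equilibrium reduce to Σ zᵢ(Kᵢ−1)/(1+V/F(Kᵢ−1)) = 0.
Check two-phase: ΣzᵢKᵢ = 2.2847 > 1 and Σzᵢ/Kᵢ = 1.3591 > 1, so g(0) = 1.2847 > 0 and g(1) = -0.3591 < 0.
Iterate (Newton) starting at V/F = 0.5:
  V/F = 0.5000: g = 0.29911, g' = -1.1618 → V/F = 0.7574
  V/F = 0.7574: g = 0.00621, g' = -1.2033 → V/F = 0.7626
Converged at V/F = 0.7626.

V/F = 0.7626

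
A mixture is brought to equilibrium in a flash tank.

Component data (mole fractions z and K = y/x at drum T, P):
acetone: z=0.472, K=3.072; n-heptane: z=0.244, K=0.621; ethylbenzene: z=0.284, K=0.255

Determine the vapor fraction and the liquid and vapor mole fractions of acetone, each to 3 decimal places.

ψ = 0.531, x_acetone = 0.225, y_acetone = 0.691

Rachford–Rice: g(ψ) = Σ zᵢ(Kᵢ−1)/(1+ψ(Kᵢ−1)) = 0.
Check two-phase: ΣzᵢKᵢ = 1.674 > 1 and Σzᵢ/Kᵢ = 1.660 > 1, so g(0) = 0.674 > 0 and g(1) = -0.660 < 0.
Newton–Raphson from ψ = 0.6:
  ψ = 0.600: g = -0.0663, g' = -0.977 → ψ = 0.532
  ψ = 0.532: g = -0.0012, g' = -0.946 → ψ = 0.531
Converged at ψ = 0.531.
Compositions from xᵢ = zᵢ/(1+ψ(Kᵢ−1)), yᵢ = Kᵢxᵢ:
  acetone: x = 0.225, y = 0.691
  n-heptane: x = 0.305, y = 0.190
  ethylbenzene: x = 0.470, y = 0.120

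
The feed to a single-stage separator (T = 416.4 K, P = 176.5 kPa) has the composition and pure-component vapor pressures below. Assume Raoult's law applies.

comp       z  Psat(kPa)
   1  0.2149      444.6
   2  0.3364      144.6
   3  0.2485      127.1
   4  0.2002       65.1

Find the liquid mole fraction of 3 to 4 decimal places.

Raoult's law: Kᵢ = Pᵢˢᵃᵗ/P = Pᵢˢᵃᵗ/176.5.
  K_1 = 444.6/176.5 = 2.518980, K_2 = 144.6/176.5 = 0.819263, K_3 = 127.1/176.5 = 0.720113, K_4 = 65.1/176.5 = 0.368839
Rachford–Rice: g(V/F) = Σ zᵢ(Kᵢ−1)/(1+V/F(Kᵢ−1)) = 0.
Feasibility: ΣzᵢKᵢ = 1.0697, Σzᵢ/Kᵢ = 1.3838 — both > 1, two phases present.
Newton iteration, V/F⁰ = 0.64:
  V/F = 0.6400: g = -0.19995, g' = -0.3949 → V/F = 0.1337
  V/F = 0.1337: g = -0.00122, g' = -0.4703 → V/F = 0.1311
Converged at V/F = 0.1311.
Compositions from xᵢ = zᵢ/(1+V/F(Kᵢ−1)), yᵢ = Kᵢxᵢ:
  1: x = 0.1792, y = 0.4514
  2: x = 0.3446, y = 0.2823
  3: x = 0.2580, y = 0.1858
  4: x = 0.2183, y = 0.0805

x_3 = 0.2580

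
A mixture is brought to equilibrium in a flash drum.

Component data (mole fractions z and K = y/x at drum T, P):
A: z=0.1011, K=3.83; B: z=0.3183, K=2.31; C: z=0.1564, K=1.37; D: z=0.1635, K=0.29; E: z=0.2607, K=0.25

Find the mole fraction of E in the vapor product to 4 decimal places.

Rachford–Rice: g(ψ) = Σ zᵢ(Kᵢ−1)/(1+ψ(Kᵢ−1)) = 0.
Feasibility: ΣzᵢKᵢ = 1.4493, Σzᵢ/Kᵢ = 1.8849 — both > 1, two phases present.
Newton iteration, ψ⁰ = 0.5:
  ψ = 0.5000: g = -0.07356, g' = -0.9270 → ψ = 0.4206
  ψ = 0.4206: g = -0.00163, g' = -0.8924 → ψ = 0.4188
Converged at ψ = 0.4188.
Compositions from xᵢ = zᵢ/(1+ψ(Kᵢ−1)), yᵢ = Kᵢxᵢ:
  A: x = 0.0463, y = 0.1772
  B: x = 0.2055, y = 0.4748
  C: x = 0.1354, y = 0.1855
  D: x = 0.2327, y = 0.0675
  E: x = 0.3801, y = 0.0950

y_E = 0.0950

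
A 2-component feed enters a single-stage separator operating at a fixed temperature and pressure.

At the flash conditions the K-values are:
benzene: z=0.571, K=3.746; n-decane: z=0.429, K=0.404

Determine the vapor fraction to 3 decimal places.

Let ψ = V/F and solve Σ zᵢ(Kᵢ−1)/(1+ψ(Kᵢ−1)) = 0.
Check two-phase: ΣzᵢKᵢ = 2.312 > 1 and Σzᵢ/Kᵢ = 1.214 > 1, so g(0) = 1.312 > 0 and g(1) = -0.214 < 0.
Binary case is linear: z₁(K₁−1)(1+ψ(K₂−1)) + z₂(K₂−1)(1+ψ(K₁−1)) = 0
⇒ ψ = [z₁(K₁−1)+z₂(K₂−1)] / [−(K₁−1)(K₂−1)] = 1.3123/1.6366 = 0.802

ψ = 0.802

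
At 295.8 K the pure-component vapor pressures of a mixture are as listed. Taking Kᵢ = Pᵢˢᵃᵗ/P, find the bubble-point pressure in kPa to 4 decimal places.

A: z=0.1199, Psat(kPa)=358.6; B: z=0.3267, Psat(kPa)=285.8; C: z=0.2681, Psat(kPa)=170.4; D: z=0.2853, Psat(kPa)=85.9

At the bubble point ψ → 0, so ΣzᵢKᵢ = 1 with Kᵢ = Pᵢˢᵃᵗ/P ⇒ P = ΣzᵢPᵢˢᵃᵗ.
P = 0.1199·358.6 + 0.3267·285.8 + 0.2681·170.4 + 0.2853·85.9 = 206.5585 kPa

Pbub = 206.5585 kPa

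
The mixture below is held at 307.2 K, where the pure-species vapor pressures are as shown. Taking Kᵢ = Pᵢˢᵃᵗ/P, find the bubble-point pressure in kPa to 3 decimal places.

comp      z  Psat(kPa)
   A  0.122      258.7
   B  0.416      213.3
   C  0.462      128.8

Pbub = 179.800 kPa

At the bubble point ψ → 0, so ΣzᵢKᵢ = 1 with Kᵢ = Pᵢˢᵃᵗ/P ⇒ P = ΣzᵢPᵢˢᵃᵗ.
P = 0.122·258.7 + 0.416·213.3 + 0.462·128.8 = 179.800 kPa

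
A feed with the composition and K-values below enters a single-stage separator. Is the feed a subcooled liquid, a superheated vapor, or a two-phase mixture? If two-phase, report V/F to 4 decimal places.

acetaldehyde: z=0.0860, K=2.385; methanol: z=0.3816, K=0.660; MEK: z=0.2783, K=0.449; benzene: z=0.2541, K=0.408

ΣzᵢKᵢ = 0.6856; Σzᵢ/Kᵢ = 1.8569.
Since ΣzᵢKᵢ < 1 the mixture is below its bubble point — single liquid phase.

subcooled liquid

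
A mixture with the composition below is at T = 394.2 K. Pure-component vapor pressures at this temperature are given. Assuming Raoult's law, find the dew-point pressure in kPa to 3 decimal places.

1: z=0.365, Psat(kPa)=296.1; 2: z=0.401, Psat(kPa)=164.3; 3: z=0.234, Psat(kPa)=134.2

Pdew = 184.604 kPa

At the dew point ψ → 1, so Σzᵢ/Kᵢ = 1 with Kᵢ = Pᵢˢᵃᵗ/P ⇒ 1/P = Σzᵢ/Pᵢˢᵃᵗ.
1/P = 0.365/296.1 + 0.401/164.3 + 0.234/134.2 = 0.005417 ⇒ P = 184.604 kPa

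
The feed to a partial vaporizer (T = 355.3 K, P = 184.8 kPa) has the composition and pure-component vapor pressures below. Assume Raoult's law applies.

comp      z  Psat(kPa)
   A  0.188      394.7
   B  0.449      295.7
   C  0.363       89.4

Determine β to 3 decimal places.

β = 0.738

Raoult's law: Kᵢ = Pᵢˢᵃᵗ/P = Pᵢˢᵃᵗ/184.8.
  K_A = 394.7/184.8 = 2.13582, K_B = 295.7/184.8 = 1.60011, K_C = 89.4/184.8 = 0.48377
Rachford–Rice: g(β) = Σ zᵢ(Kᵢ−1)/(1+β(Kᵢ−1)) = 0.
Feasibility: ΣzᵢKᵢ = 1.296, Σzᵢ/Kᵢ = 1.119 — both > 1, two phases present.
Iterate (Newton) starting at β = 0.5:
  β = 0.500: g = 0.0909, g' = -0.370 → β = 0.746
  β = 0.746: g = -0.0028, g' = -0.404 → β = 0.738
Converged at β = 0.738.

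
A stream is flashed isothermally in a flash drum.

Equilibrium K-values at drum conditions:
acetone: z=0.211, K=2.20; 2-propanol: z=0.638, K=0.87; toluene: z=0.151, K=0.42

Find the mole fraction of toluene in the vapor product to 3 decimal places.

y_toluene = 0.075

Material balance + equilibrium reduce to Σ zᵢ(Kᵢ−1)/(1+V/F(Kᵢ−1)) = 0.
Check two-phase: ΣzᵢKᵢ = 1.083 > 1 and Σzᵢ/Kᵢ = 1.189 > 1, so g(0) = 0.083 > 0 and g(1) = -0.189 < 0.
Iterate (Newton) starting at V/F = 0.5:
  V/F = 0.500: g = -0.0538, g' = -0.232 → V/F = 0.268
  V/F = 0.268: g = 0.0020, g' = -0.257 → V/F = 0.276
Converged at V/F = 0.276.
Compositions from xᵢ = zᵢ/(1+V/F(Kᵢ−1)), yᵢ = Kᵢxᵢ:
  acetone: x = 0.159, y = 0.349
  2-propanol: x = 0.662, y = 0.576
  toluene: x = 0.180, y = 0.075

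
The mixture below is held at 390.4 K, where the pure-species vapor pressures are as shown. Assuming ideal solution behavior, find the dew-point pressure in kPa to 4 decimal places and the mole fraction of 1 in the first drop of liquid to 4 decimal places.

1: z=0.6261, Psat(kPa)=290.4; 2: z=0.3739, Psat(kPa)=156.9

Pdew = 220.3110 kPa, x_1 = 0.4750

At the dew point ψ → 1, so Σzᵢ/Kᵢ = 1 with Kᵢ = Pᵢˢᵃᵗ/P ⇒ 1/P = Σzᵢ/Pᵢˢᵃᵗ.
1/P = 0.6261/290.4 + 0.3739/156.9 = 0.0045390 ⇒ P = 220.3110 kPa
xᵢ = zᵢP/Pᵢˢᵃᵗ ⇒ x_1 = 0.6261·220.3110/290.4 = 0.4750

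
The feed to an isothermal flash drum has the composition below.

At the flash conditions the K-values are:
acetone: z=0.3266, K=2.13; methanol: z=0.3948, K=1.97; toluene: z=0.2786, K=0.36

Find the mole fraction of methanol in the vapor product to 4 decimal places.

y_methanol = 0.4242

Rachford–Rice: g(ψ) = Σ zᵢ(Kᵢ−1)/(1+ψ(Kᵢ−1)) = 0.
Feasibility: ΣzᵢKᵢ = 1.5737, Σzᵢ/Kᵢ = 1.1276 — both > 1, two phases present.
Newton–Raphson from ψ = 0.5:
  ψ = 0.5000: g = 0.23149, g' = -0.5855 → ψ = 0.8954
  ψ = 0.8954: g = -0.02921, g' = -0.8354 → ψ = 0.8604
  ψ = 0.8604: g = -0.00095, g' = -0.7828 → ψ = 0.8592
Converged at ψ = 0.8592.
Compositions from xᵢ = zᵢ/(1+ψ(Kᵢ−1)), yᵢ = Kᵢxᵢ:
  acetone: x = 0.1657, y = 0.3530
  methanol: x = 0.2153, y = 0.4242
  toluene: x = 0.6190, y = 0.2228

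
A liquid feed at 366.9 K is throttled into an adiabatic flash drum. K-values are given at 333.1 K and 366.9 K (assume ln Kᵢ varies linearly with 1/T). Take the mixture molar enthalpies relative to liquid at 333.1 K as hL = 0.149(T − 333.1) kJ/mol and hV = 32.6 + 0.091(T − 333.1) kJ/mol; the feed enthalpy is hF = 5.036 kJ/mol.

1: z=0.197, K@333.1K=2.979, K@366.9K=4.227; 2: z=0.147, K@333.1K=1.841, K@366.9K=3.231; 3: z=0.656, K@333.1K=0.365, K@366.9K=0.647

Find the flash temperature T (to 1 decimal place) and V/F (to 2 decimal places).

Adiabatic flash: solve Rachford–Rice at each trial T, then check hF = ψ·hV(T) + (1−ψ)·hL(T).
  T = 333.1 K: K = (2.979, 1.841, 0.365), RR gives ψ = 0.094, H_out = 3.074 kJ/mol
  T = 366.9 K: K = (4.227, 3.231, 0.647), RR gives ψ = 0.735, H_out = 27.562 kJ/mol
  T = 350.0 K: K = (3.579, 2.472, 0.493), RR gives ψ = 0.357, H_out = 13.806 kJ/mol
  T = 341.6 K: K = (3.274, 2.143, 0.426), RR gives ψ = 0.222, H_out = 8.403 kJ/mol
  T = 337.4 K: K = (3.127, 1.990, 0.395), RR gives ψ = 0.159, H_out = 5.776 kJ/mol
  T = 335.2 K: K = (3.051, 1.913, 0.379), RR gives ψ = 0.126, H_out = 4.398 kJ/mol
Linear interpolation between T = 335.2 (H_out = 4.398) and T = 337.4 (H_out = 5.776) on hF = 5.036 gives T ≈ 336.2 K, at which ψ = 0.14.

T = 336.2 K, V/F = 0.14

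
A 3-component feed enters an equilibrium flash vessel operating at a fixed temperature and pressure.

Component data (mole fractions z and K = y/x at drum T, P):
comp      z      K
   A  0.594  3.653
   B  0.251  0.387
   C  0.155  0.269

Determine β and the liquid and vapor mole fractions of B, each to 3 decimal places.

β = 0.743, x_B = 0.461, y_B = 0.178

Rachford–Rice: g(β) = Σ zᵢ(Kᵢ−1)/(1+β(Kᵢ−1)) = 0.
Check two-phase: ΣzᵢKᵢ = 2.309 > 1 and Σzᵢ/Kᵢ = 1.387 > 1, so g(0) = 1.309 > 0 and g(1) = -0.387 < 0.
Newton–Raphson from β = 0.37:
  β = 0.370: g = 0.4409, g' = -1.378 → β = 0.690
  β = 0.690: g = 0.0615, g' = -1.142 → β = 0.744
  β = 0.744: g = -0.0011, g' = -1.189 → β = 0.743
Converged at β = 0.743.
Compositions from xᵢ = zᵢ/(1+β(Kᵢ−1)), yᵢ = Kᵢxᵢ:
  A: x = 0.200, y = 0.730
  B: x = 0.461, y = 0.178
  C: x = 0.339, y = 0.091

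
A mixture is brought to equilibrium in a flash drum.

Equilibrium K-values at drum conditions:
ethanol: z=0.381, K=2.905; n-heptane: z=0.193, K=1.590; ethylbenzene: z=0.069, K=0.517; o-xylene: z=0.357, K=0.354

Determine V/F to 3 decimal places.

Newton iteration, V/F⁰ = 0.67:
  V/F = 0.670: g = -0.0554, g' = -0.800 → V/F = 0.601
  V/F = 0.601: g = -0.0013, g' = -0.767 → V/F = 0.599
Converged at V/F = 0.599.

V/F = 0.599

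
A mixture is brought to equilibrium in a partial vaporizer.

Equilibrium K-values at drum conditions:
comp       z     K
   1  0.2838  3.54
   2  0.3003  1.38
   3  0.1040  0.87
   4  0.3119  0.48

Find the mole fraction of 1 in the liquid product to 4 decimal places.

Material balance + equilibrium reduce to Σ zᵢ(Kᵢ−1)/(1+ψ(Kᵢ−1)) = 0.
Feasibility: ΣzᵢKᵢ = 1.6593, Σzᵢ/Kᵢ = 1.0671 — both > 1, two phases present.
Iterate (Newton) starting at ψ = 0.65:
  ψ = 0.6500: g = 0.10366, g' = -0.4830 → ψ = 0.8646
  ψ = 0.8646: g = 0.00152, g' = -0.4844 → ψ = 0.8678
Converged at ψ = 0.8678.
Compositions from xᵢ = zᵢ/(1+ψ(Kᵢ−1)), yᵢ = Kᵢxᵢ:
  1: x = 0.0886, y = 0.3135
  2: x = 0.2258, y = 0.3116
  3: x = 0.1172, y = 0.1020
  4: x = 0.5684, y = 0.2728

x_1 = 0.0886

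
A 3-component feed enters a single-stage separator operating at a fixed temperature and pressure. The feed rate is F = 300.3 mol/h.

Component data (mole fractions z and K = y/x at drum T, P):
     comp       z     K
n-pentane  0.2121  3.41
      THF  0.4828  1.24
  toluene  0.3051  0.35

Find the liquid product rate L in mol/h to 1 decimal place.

Material balance + equilibrium reduce to Σ zᵢ(Kᵢ−1)/(1+ψ(Kᵢ−1)) = 0.
Check two-phase: ΣzᵢKᵢ = 1.4287 > 1 and Σzᵢ/Kᵢ = 1.3233 > 1, so g(0) = 0.4287 > 0 and g(1) = -0.3233 < 0.
Newton iteration, ψ⁰ = 0.31:
  ψ = 0.3100: g = 0.15207, g' = -0.6299 → ψ = 0.5514
  ψ = 0.5514: g = 0.01270, g' = -0.5620 → ψ = 0.5740
Converged at ψ = 0.5740.
Then V = ψ·F = 0.5740·300.3 = 172.4 mol/h and L = F − V = 127.9 mol/h.

L = 127.9 mol/h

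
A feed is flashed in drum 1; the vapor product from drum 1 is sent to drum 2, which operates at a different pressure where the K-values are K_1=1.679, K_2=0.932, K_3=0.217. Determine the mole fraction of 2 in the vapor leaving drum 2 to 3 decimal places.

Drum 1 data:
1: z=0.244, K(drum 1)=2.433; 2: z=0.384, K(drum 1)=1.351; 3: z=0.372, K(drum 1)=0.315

y_2 (drum 2) = 0.438

Drum 1:
Let ψ₁ = V/F and solve Σ zᵢ(Kᵢ−1)/(1+ψ₁(Kᵢ−1)) = 0.
g(0) = ΣzᵢKᵢ − 1 = 0.230 and g(1) = 1 − Σzᵢ/Kᵢ = -0.565, so a root lies in (0, 1).
Newton iteration, ψ₁⁰ = 0.54:
  ψ₁ = 0.540: g = -0.0940, g' = -0.632 → ψ₁ = 0.391
  ψ₁ = 0.391: g = -0.0056, g' = -0.568 → ψ₁ = 0.381
Converged at ψ₁ = 0.381.
Drum-1 compositions:
  1: x = 0.158, y = 0.384
  2: x = 0.339, y = 0.458
  3: x = 0.504, y = 0.159
Drum-2 feed = drum-1 vapor: z₂ = (0.3838, 0.4575, 0.1586).
Drum 2:
Rachford–Rice: g(ψ₂) = Σ zᵢ(Kᵢ−1)/(1+ψ₂(Kᵢ−1)) = 0.
Feasibility: ΣzᵢKᵢ = 1.105, Σzᵢ/Kᵢ = 1.451 — both > 1, two phases present.
Iterate (Newton) starting at ψ₂ = 0.54:
  ψ₂ = 0.540: g = -0.0568, g' = -0.389 → ψ₂ = 0.394
  ψ₂ = 0.394: g = -0.0060, g' = -0.316 → ψ₂ = 0.375
Converged at ψ₂ = 0.375.
  1: x = 0.306, y = 0.514
  2: x = 0.469, y = 0.438
  3: x = 0.225, y = 0.049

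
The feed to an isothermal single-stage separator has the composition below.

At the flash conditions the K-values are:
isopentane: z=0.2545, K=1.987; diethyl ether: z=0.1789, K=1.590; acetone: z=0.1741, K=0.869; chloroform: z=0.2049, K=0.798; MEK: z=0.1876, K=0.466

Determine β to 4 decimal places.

β = 0.6625

Rachford–Rice: g(β) = Σ zᵢ(Kᵢ−1)/(1+β(Kᵢ−1)) = 0.
Check two-phase: ΣzᵢKᵢ = 1.1924 > 1 and Σzᵢ/Kᵢ = 1.1003 > 1, so g(0) = 0.1924 > 0 and g(1) = -0.1003 < 0.
Newton–Raphson from β = 0.5:
  β = 0.5000: g = 0.04258, g' = -0.2616 → β = 0.6628
  β = 0.6628: g = -0.00008, g' = -0.2657 → β = 0.6625
Converged at β = 0.6625.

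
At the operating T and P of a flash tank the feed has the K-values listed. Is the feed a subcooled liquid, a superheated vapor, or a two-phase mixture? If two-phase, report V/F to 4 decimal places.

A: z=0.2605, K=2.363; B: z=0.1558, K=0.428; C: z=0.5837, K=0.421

subcooled liquid

ΣzᵢKᵢ = 0.9280; Σzᵢ/Kᵢ = 1.8607.
Since ΣzᵢKᵢ < 1 the mixture is below its bubble point — single liquid phase.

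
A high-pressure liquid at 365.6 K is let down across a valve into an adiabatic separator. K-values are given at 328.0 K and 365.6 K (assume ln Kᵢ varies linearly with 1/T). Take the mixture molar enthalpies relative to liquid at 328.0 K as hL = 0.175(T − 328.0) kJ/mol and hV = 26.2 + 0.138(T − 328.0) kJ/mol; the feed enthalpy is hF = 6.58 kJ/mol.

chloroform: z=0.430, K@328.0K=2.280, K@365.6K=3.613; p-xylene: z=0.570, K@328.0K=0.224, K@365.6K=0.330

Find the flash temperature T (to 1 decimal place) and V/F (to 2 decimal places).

Adiabatic flash: solve Rachford–Rice at each trial T, then check hF = ψ·hV(T) + (1−ψ)·hL(T).
  T = 328.0 K: K = (2.280, 0.224), RR gives ψ = 0.109, H_out = 2.851 kJ/mol
  T = 365.6 K: K = (3.613, 0.330), RR gives ψ = 0.424, H_out = 17.090 kJ/mol
  T = 346.8 K: K = (2.906, 0.275), RR gives ψ = 0.294, H_out = 10.785 kJ/mol
  T = 337.4 K: K = (2.583, 0.249), RR gives ψ = 0.212, H_out = 7.133 kJ/mol
  T = 332.7 K: K = (2.429, 0.236), RR gives ψ = 0.164, H_out = 5.093 kJ/mol
  T = 335.0 K: K = (2.504, 0.242), RR gives ψ = 0.188, H_out = 6.113 kJ/mol
Linear interpolation between T = 335.0 (H_out = 6.113) and T = 337.4 (H_out = 7.133) on hF = 6.58 gives T ≈ 336.1 K, at which ψ = 0.20.

T = 336.1 K, V/F = 0.20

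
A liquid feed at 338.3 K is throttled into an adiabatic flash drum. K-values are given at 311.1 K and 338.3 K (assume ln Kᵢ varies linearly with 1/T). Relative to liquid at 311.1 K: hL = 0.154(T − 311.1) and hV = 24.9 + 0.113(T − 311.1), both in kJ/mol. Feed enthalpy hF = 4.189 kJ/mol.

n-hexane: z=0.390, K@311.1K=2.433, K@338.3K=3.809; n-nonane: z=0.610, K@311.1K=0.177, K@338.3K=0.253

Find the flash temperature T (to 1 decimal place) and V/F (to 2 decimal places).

Adiabatic flash: solve Rachford–Rice at each trial T, then check hF = ψ·hV(T) + (1−ψ)·hL(T).
  T = 311.1 K: K = (2.433, 0.177), RR gives ψ = 0.048, H_out = 1.200 kJ/mol
  T = 338.3 K: K = (3.809, 0.253), RR gives ψ = 0.305, H_out = 11.441 kJ/mol
  T = 324.7 K: K = (3.073, 0.213), RR gives ψ = 0.201, H_out = 6.997 kJ/mol
  T = 317.9 K: K = (2.741, 0.195), RR gives ψ = 0.134, H_out = 4.344 kJ/mol
  T = 314.5 K: K = (2.584, 0.186), RR gives ψ = 0.094, H_out = 2.848 kJ/mol
  T = 316.2 K: K = (2.662, 0.190), RR gives ψ = 0.115, H_out = 3.613 kJ/mol
Linear interpolation between T = 316.2 (H_out = 3.613) and T = 317.9 (H_out = 4.344) on hF = 4.189 gives T ≈ 317.5 K, at which ψ = 0.13.

T = 317.5 K, V/F = 0.13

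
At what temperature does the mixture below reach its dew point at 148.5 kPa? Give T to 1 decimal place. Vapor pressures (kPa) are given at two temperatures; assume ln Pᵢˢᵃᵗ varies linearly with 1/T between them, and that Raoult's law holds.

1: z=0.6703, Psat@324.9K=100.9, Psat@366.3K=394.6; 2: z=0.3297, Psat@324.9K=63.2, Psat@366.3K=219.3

T = 341.6 K

Dew-point temperature: Σzᵢ·P/Pᵢˢᵃᵗ(T) = 1. Interpolate ln Pᵢˢᵃᵗ = aᵢ + bᵢ/T.
  T = 324.9 K: ΣzᵢP/Pᵢˢᵃᵗ = 1.7612
  T = 366.3 K: ΣzᵢP/Pᵢˢᵃᵗ = 0.4755
  T = 345.6 K: ΣzᵢP/Pᵢˢᵃᵗ = 0.8796
  T = 335.2 K: ΣzᵢP/Pᵢˢᵃᵗ = 1.2333
  T = 340.4 K: ΣzᵢP/Pᵢˢᵃᵗ = 1.0388
  T = 343.0 K: ΣzᵢP/Pᵢˢᵃᵗ = 0.9553
Interpolating between 340.4 K and 343.0 K gives T ≈ 341.6 K.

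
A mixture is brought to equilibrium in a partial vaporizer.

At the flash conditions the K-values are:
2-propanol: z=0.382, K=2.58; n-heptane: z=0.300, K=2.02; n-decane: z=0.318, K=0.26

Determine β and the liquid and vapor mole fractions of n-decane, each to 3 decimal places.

Let β = V/F and solve Σ zᵢ(Kᵢ−1)/(1+β(Kᵢ−1)) = 0.
Check two-phase: ΣzᵢKᵢ = 1.674 > 1 and Σzᵢ/Kᵢ = 1.520 > 1, so g(0) = 0.674 > 0 and g(1) = -0.520 < 0.
Newton iteration, β⁰ = 0.5:
  β = 0.500: g = 0.1663, g' = -0.873 → β = 0.690
  β = 0.690: g = -0.0129, g' = -1.054 → β = 0.678
Converged at β = 0.678.
Compositions from xᵢ = zᵢ/(1+β(Kᵢ−1)), yᵢ = Kᵢxᵢ:
  2-propanol: x = 0.184, y = 0.476
  n-heptane: x = 0.177, y = 0.358
  n-decane: x = 0.638, y = 0.166

β = 0.678, x_n-decane = 0.638, y_n-decane = 0.166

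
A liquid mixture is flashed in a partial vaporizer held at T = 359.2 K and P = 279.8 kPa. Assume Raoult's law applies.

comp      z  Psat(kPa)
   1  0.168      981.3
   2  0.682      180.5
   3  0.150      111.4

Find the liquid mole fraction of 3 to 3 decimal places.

Raoult's law: Kᵢ = Pᵢˢᵃᵗ/P = Pᵢˢᵃᵗ/279.8.
  K_1 = 981.3/279.8 = 3.50715, K_2 = 180.5/279.8 = 0.64510, K_3 = 111.4/279.8 = 0.39814
Rachford–Rice: g(β) = Σ zᵢ(Kᵢ−1)/(1+β(Kᵢ−1)) = 0.
Feasibility: ΣzᵢKᵢ = 1.089, Σzᵢ/Kᵢ = 1.482 — both > 1, two phases present.
Newton iteration, β⁰ = 0.5:
  β = 0.500: g = -0.2365, g' = -0.446 → β = 0.000
  β = 0.000: g = 0.0889, g' = -1.196 → β = 0.074
  β = 0.074: g = 0.0120, g' = -0.901 → β = 0.088
Converged at β = 0.088.
Compositions from xᵢ = zᵢ/(1+β(Kᵢ−1)), yᵢ = Kᵢxᵢ:
  1: x = 0.138, y = 0.483
  2: x = 0.704, y = 0.454
  3: x = 0.158, y = 0.063

x_3 = 0.158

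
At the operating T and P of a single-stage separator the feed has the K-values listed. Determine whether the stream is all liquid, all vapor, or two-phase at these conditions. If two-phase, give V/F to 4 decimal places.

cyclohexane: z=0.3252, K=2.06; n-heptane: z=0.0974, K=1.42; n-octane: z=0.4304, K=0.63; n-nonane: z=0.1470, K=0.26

ΣzᵢKᵢ = 1.1176; Σzᵢ/Kᵢ = 1.4750.
Both exceed 1, so a two-phase solution exists.
Newton–Raphson from ψ = 0.5:
  ψ = 0.5000: g = -0.10895, g' = -0.4593 → ψ = 0.2628
  ψ = 0.2628: g = -0.00500, g' = -0.4338 → ψ = 0.2513
Converged at ψ = 0.2513.

two-phase, V/F = 0.2513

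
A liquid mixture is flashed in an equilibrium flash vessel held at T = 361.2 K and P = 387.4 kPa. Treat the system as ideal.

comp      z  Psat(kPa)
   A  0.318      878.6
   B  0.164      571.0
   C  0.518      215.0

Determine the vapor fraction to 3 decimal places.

Raoult's law: Kᵢ = Pᵢˢᵃᵗ/P = Pᵢˢᵃᵗ/387.4.
  K_A = 878.6/387.4 = 2.26794, K_B = 571.0/387.4 = 1.47393, K_C = 215.0/387.4 = 0.55498
Let ψ = V/F and solve Σ zᵢ(Kᵢ−1)/(1+ψ(Kᵢ−1)) = 0.
Check two-phase: ΣzᵢKᵢ = 1.250 > 1 and Σzᵢ/Kᵢ = 1.185 > 1, so g(0) = 0.250 > 0 and g(1) = -0.185 < 0.
Iterate (Newton) starting at ψ = 0.58:
  ψ = 0.580: g = -0.0174, g' = -0.379 → ψ = 0.534
Converged at ψ = 0.534.

ψ = 0.534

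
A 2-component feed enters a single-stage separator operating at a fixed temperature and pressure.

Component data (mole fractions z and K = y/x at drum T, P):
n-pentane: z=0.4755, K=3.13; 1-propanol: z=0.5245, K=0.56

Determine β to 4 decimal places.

Rachford–Rice: g(β) = Σ zᵢ(Kᵢ−1)/(1+β(Kᵢ−1)) = 0.
g(0) = ΣzᵢKᵢ − 1 = 0.7820 and g(1) = 1 − Σzᵢ/Kᵢ = -0.0885, so a root lies in (0, 1).
Newton iteration, β⁰ = 0.5:
  β = 0.5000: g = 0.19460, g' = -0.6728 → β = 0.7892
  β = 0.7892: g = 0.02421, g' = -0.5384 → β = 0.8342
  β = 0.8342: g = 0.00013, g' = -0.5332 → β = 0.8344
Converged at β = 0.8344.

β = 0.8344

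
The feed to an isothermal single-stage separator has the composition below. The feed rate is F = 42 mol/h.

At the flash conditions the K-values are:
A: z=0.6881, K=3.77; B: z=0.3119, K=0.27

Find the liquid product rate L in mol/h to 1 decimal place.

Binary case is linear: z₁(K₁−1)(1+ψ(K₂−1)) + z₂(K₂−1)(1+ψ(K₁−1)) = 0
⇒ ψ = [z₁(K₁−1)+z₂(K₂−1)] / [−(K₁−1)(K₂−1)] = 1.67835/2.02210 = 0.8300
Then V = ψ·F = 0.8300·42 = 34.9 mol/h and L = F − V = 7.1 mol/h.

L = 7.1 mol/h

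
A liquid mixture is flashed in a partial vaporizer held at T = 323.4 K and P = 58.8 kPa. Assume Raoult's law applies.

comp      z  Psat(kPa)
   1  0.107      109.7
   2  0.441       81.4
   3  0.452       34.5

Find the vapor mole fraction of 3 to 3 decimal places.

Raoult's law: Kᵢ = Pᵢˢᵃᵗ/P = Pᵢˢᵃᵗ/58.8.
  K_1 = 109.7/58.8 = 1.86565, K_2 = 81.4/58.8 = 1.38435, K_3 = 34.5/58.8 = 0.58673
Let ψ = V/F and solve Σ zᵢ(Kᵢ−1)/(1+ψ(Kᵢ−1)) = 0.
Check two-phase: ΣzᵢKᵢ = 1.075 > 1 and Σzᵢ/Kᵢ = 1.146 > 1, so g(0) = 0.075 > 0 and g(1) = -0.146 < 0.
Newton iteration, ψ⁰ = 0.34:
  ψ = 0.340: g = 0.0041, g' = -0.203 → ψ = 0.360
Converged at ψ = 0.360.
Compositions from xᵢ = zᵢ/(1+ψ(Kᵢ−1)), yᵢ = Kᵢxᵢ:
  1: x = 0.082, y = 0.152
  2: x = 0.387, y = 0.536
  3: x = 0.531, y = 0.312

y_3 = 0.312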